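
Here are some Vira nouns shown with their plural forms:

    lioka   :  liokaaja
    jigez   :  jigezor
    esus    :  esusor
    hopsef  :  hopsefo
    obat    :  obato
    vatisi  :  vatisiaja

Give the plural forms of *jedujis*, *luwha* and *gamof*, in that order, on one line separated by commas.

The pattern is sibilance of the final sound: -or when the stem ends in a sibilant (*jigez*, *esus*); -o when the stem ends in a non-sibilant consonant (*hopsef*, *obat*); -aja when the stem ends in a vowel (*lioka*, *vatisi*).
*jedujis* — final sound /s/ (a sibilant) → -or → *jedujisor*.
*luwha* — final sound /a/ (a vowel) → -aja → *luwhaaja*.
Since the final sound of *gamof* is /f/ (a non-sibilant consonant), it takes -o, giving *gamofo*.

jedujisor, luwhaaja, gamofo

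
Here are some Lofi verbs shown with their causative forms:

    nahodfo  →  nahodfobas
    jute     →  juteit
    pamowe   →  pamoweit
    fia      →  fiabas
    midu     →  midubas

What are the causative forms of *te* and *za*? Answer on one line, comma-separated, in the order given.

teit, zabas

The pattern is front/back vowel harmony: -it when the last vowel of the stem is a front vowel (*jute*, *pamowe*); -bas when the last vowel of the stem is a back vowel (*nahodfo*, *fia*, *midu*).
The last vowel of *te* is /e/, which is a front vowel, so the suffix is -it, giving *teit*.
*za* — last vowel /a/ (a back vowel) → -bas → *zabas*.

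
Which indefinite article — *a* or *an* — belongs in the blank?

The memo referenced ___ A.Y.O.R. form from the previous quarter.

The indefinite article is chosen by the initial *sound* of the following word, not its spelling.
The initialism *A.Y.O.R.* is read letter by letter; the first letter, A, is pronounced /eɪ/, which begins with a vowel sound.
So the article is *an*: The memo referenced an A.Y.O.R. form from the previous quarter.

an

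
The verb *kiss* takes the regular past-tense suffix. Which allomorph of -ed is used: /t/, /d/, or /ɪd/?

/t/

The stem *kiss* ends in a voiceless consonant other than /t/.
The -ed suffix is realized as /ɪd/ after /t, d/; as /t/ after other voiceless consonants; and as /d/ after other voiced sounds.
So -ed on *kiss* is pronounced /t/.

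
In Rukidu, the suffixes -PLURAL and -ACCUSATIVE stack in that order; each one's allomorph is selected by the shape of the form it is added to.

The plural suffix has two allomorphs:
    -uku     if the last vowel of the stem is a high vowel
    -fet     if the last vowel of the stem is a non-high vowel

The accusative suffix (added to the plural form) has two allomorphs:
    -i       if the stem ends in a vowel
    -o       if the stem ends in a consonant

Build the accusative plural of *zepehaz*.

*zepehaz* — last vowel /a/ (a non-high vowel) → -fet → *zepehazfet*.
The plural form *zepehazfet*: final sound = /t/, a consonant → -o → *zepehazfeto*.

zepehazfeto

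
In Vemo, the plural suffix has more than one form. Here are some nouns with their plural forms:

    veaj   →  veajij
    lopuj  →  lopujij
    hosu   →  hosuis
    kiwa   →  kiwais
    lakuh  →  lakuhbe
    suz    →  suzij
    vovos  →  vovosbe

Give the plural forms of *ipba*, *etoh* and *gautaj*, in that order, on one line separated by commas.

ipbais, etohbe, gautajij

The pattern is voicing of the final sound: -be when the stem ends in a voiceless consonant (*lakuh*, *vovos*); -ij when the stem ends in a voiced consonant (*veaj*, *lopuj*, *suz*); -is when the stem ends in a vowel (*hosu*, *kiwa*).
Since the final sound of *ipba* is /a/ (a vowel), it takes -is, giving *ipbais*.
*etoh*: final sound = /h/, a voiceless consonant → -be → *etohbe*.
*gautaj* — final sound /j/ (a voiced consonant) → -ij → *gautajij*.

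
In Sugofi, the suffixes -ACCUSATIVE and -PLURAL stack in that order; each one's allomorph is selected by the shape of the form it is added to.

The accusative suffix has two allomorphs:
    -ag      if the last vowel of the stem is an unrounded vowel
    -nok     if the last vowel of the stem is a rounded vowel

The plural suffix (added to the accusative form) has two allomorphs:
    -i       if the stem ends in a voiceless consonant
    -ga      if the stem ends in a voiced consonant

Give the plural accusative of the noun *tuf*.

tufnoki

*tuf* — last vowel /u/ (a rounded vowel) → -nok → *tufnok*.
Since the final consonant of the accusative form *tufnok* is /k/ (voiceless), it takes -i, giving *tufnoki*.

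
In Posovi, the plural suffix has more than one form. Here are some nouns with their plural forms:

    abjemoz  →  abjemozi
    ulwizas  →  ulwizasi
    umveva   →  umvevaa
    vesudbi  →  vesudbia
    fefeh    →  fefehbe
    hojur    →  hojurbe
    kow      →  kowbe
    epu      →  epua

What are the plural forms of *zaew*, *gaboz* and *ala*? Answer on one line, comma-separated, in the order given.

The suffix is conditioned by the final sound: -i when the stem ends in a sibilant (*abjemoz*, *ulwizas*); -be when the stem ends in a non-sibilant consonant (*fefeh*, *hojur*, *kow*); -a when the stem ends in a vowel (*umveva*, *vesudbi*, *epu*).
*zaew* — final sound /w/ (a non-sibilant consonant) → -be → *zaewbe*.
The final sound of *gaboz* is /z/, which is a sibilant, so the suffix is -i, giving *gabozi*.
Since the final sound of *ala* is /a/ (a vowel), it takes -a, giving *alaa*.

zaewbe, gabozi, alaa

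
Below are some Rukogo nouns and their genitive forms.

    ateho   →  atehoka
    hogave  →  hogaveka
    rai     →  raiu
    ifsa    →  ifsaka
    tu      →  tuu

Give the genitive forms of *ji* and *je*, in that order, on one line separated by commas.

jiu, jeka

The pattern is height harmony: -u when the last vowel of the stem is a high vowel (*rai*, *tu*); -ka when the last vowel of the stem is a non-high vowel (*ateho*, *hogave*, *ifsa*).
The last vowel of *ji* is /i/, which is a high vowel, so the suffix is -u, giving *jiu*.
The last vowel of *je* is /e/, which is a non-high vowel, so the suffix is -ka, giving *jeka*.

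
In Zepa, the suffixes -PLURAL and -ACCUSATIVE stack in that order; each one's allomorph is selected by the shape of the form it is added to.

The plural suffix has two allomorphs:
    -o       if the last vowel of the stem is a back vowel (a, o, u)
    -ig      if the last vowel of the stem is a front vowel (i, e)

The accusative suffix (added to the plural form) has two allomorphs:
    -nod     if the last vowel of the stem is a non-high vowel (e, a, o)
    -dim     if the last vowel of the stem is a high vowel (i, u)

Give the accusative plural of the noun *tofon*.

Since the last vowel of *tofon* is /o/ (a back vowel), it takes -o, giving *tofono*.
The plural form *tofono* — last vowel /o/ (a non-high vowel) → -nod → *tofononod*.

tofononod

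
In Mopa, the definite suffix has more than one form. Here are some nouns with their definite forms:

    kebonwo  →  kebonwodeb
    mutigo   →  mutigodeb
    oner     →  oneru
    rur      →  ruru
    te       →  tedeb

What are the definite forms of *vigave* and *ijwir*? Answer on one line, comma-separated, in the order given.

vigavedeb, ijwiru

The suffix is conditioned by the final sound: -u when the stem ends in a consonant (*oner*, *rur*); -deb when the stem ends in a vowel (*kebonwo*, *mutigo*, *te*).
The final sound of *vigave* is /e/, which is a vowel, so the suffix is -deb, giving *vigavedeb*.
The final sound of *ijwir* is /r/, which is a consonant, so the suffix is -u, giving *ijwiru*.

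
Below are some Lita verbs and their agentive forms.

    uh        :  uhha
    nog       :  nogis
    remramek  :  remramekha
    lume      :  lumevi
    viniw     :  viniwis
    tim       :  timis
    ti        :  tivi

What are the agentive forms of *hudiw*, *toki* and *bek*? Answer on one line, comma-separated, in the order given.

hudiwis, tokivi, bekha

The alternation tracks the final sound of the stem — -ha when the stem ends in a voiceless consonant (*uh*, *remramek*); -is when the stem ends in a voiced consonant (*nog*, *viniw*, *tim*); -vi when the stem ends in a vowel (*lume*, *ti*).
Since the final sound of *hudiw* is /w/ (a voiced consonant), it takes -is, giving *hudiwis*.
*toki* — final sound /i/ (a vowel) → -vi → *tokivi*.
*bek*: final sound = /k/, a voiceless consonant → -ha → *bekha*.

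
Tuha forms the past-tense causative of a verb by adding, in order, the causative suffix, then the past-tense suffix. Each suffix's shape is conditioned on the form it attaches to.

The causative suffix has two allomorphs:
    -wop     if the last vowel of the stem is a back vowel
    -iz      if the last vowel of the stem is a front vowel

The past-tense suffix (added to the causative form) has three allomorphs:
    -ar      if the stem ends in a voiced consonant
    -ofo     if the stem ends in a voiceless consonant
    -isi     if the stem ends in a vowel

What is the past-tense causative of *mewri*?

*mewri* — last vowel /i/ (a front vowel) → -iz → *mewriiz*.
The causative form *mewriiz* — final sound /z/ (a voiced consonant) → -ar → *mewriizar*.

mewriizar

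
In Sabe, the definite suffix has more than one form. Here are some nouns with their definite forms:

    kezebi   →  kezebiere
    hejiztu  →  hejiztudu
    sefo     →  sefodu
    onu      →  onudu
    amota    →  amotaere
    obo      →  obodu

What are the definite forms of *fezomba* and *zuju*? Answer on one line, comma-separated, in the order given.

fezombaere, zujudu

Looking at the last vowel of each stem: -du when the last vowel of the stem is a rounded vowel (*hejiztu*, *sefo*, *onu*, *obo*); -ere when the last vowel of the stem is an unrounded vowel (*kezebi*, *amota*).
Since the last vowel of *fezomba* is /a/ (an unrounded vowel), it takes -ere, giving *fezombaere*.
Since the last vowel of *zuju* is /u/ (a rounded vowel), it takes -du, giving *zujudu*.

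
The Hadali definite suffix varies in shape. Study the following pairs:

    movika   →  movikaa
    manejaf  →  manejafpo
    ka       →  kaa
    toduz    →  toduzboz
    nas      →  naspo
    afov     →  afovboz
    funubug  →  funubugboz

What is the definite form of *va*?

The alternation tracks the final sound of the stem — -po when the stem ends in a voiceless consonant (*manejaf*, *nas*); -boz when the stem ends in a voiced consonant (*toduz*, *afov*, *funubug*); -a when the stem ends in a vowel (*movika*, *ka*).
The final sound of *va* is /a/, which is a vowel, so the suffix is -a, giving *vaa*.

vaa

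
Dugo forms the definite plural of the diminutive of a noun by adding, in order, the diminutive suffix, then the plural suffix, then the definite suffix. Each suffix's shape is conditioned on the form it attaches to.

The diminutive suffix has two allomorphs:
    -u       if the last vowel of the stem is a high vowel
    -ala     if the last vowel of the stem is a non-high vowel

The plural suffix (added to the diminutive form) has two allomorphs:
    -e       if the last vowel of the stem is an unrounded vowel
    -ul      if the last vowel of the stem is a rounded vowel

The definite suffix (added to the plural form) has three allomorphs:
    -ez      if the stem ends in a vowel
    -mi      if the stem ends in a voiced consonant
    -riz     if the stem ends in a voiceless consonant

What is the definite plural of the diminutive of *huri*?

huriuulmi

The last vowel of *huri* is /i/, which is a high vowel, so the diminutive suffix is -u, giving *huriu*.
The diminutive form *huriu*: last vowel = /u/, a rounded vowel → -ul → *huriuul*.
Since the final sound of the plural form *huriuul* is /l/ (a voiced consonant), it takes -mi, giving *huriuulmi*.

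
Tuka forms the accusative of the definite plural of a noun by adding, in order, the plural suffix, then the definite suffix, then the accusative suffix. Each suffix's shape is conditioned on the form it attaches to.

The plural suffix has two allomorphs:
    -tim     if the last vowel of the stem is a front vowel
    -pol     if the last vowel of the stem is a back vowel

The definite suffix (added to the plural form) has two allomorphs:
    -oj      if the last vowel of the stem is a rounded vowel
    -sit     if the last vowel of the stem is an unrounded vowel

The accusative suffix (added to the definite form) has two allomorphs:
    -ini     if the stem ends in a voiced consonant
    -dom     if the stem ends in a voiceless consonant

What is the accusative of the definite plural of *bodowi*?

bodowitimsitdom

*bodowi*: last vowel = /i/, a front vowel → -tim → *bodowitim*.
The last vowel of the plural form *bodowitim* is /i/, which is an unrounded vowel, so the definite suffix is -sit, giving *bodowitimsit*.
The definite form *bodowitimsit*: final consonant = /t/, voiceless → -dom → *bodowitimsitdom*.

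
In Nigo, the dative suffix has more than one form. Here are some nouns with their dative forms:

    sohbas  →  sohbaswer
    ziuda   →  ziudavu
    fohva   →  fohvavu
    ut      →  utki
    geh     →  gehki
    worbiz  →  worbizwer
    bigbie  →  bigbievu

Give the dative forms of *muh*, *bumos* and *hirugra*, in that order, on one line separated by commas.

The pattern is sibilance of the final sound: -wer when the stem ends in a sibilant (*sohbas*, *worbiz*); -ki when the stem ends in a non-sibilant consonant (*ut*, *geh*); -vu when the stem ends in a vowel (*ziuda*, *fohva*, *bigbie*).
The final sound of *muh* is /h/, which is a non-sibilant consonant, so the suffix is -ki, giving *muhki*.
*bumos*: final sound = /s/, a sibilant → -wer → *bumoswer*.
The final sound of *hirugra* is /a/, which is a vowel, so the suffix is -vu, giving *hirugravu*.

muhki, bumoswer, hirugravu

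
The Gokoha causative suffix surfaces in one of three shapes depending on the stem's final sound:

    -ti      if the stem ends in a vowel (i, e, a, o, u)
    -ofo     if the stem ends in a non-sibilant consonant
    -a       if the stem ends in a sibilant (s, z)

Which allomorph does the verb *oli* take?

The final sound of *oli* is /i/, which is a vowel, so the suffix is -ti.

-ti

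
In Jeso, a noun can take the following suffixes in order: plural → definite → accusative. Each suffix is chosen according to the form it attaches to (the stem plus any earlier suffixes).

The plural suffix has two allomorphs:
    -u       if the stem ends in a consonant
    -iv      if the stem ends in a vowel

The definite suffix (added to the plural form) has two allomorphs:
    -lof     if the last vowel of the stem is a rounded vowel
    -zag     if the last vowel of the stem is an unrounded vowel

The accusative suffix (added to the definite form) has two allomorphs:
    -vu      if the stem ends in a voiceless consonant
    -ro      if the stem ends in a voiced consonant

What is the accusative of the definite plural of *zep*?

*zep* — final sound /p/ (a consonant) → -u → *zepu*.
The last vowel of the plural form *zepu* is /u/, which is a rounded vowel, so the definite suffix is -lof, giving *zepulof*.
The definite form *zepulof* — final consonant /f/ (voiceless) → -vu → *zepulofvu*.

zepulofvu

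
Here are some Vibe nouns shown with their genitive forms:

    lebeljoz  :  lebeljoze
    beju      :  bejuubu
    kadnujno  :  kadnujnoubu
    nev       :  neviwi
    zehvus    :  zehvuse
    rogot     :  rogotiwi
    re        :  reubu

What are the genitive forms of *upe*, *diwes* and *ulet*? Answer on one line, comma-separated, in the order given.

The suffix is conditioned by the final sound: -e when the stem ends in a sibilant (*lebeljoz*, *zehvus*); -iwi when the stem ends in a non-sibilant consonant (*nev*, *rogot*); -ubu when the stem ends in a vowel (*beju*, *kadnujno*, *re*).
The final sound of *upe* is /e/, which is a vowel, so the suffix is -ubu, giving *upeubu*.
The final sound of *diwes* is /s/, which is a sibilant, so the suffix is -e, giving *diwese*.
*ulet*: final sound = /t/, a non-sibilant consonant → -iwi → *uletiwi*.

upeubu, diwese, uletiwi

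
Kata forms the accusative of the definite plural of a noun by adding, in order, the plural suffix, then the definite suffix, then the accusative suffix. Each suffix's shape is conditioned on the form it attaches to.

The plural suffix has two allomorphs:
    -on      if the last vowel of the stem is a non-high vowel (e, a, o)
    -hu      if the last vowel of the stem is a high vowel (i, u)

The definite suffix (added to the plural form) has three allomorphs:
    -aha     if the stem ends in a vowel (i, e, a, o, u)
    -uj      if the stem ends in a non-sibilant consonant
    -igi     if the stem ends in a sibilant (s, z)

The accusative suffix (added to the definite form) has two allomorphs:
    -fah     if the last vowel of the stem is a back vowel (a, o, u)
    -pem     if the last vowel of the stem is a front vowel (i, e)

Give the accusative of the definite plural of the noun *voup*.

*voup*: last vowel = /u/, a high vowel → -hu → *vouphu*.
The final sound of the plural form *vouphu* is /u/, which is a vowel, so the definite suffix is -aha, giving *vouphuaha*.
Since the last vowel of the definite form *vouphuaha* is /a/ (a back vowel), it takes -fah, giving *vouphuahafah*.

vouphuahafah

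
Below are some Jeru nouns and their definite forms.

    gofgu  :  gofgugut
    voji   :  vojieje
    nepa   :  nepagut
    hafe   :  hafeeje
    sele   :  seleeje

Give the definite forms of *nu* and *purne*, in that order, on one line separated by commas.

nugut, purneeje

The alternation tracks the last vowel of the stem — -eje when the last vowel of the stem is a front vowel (*voji*, *hafe*, *sele*); -gut when the last vowel of the stem is a back vowel (*gofgu*, *nepa*).
Since the last vowel of *nu* is /u/ (a back vowel), it takes -gut, giving *nugut*.
*purne* — last vowel /e/ (a front vowel) → -eje → *purneeje*.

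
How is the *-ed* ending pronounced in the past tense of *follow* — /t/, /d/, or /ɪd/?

/d/

The stem *follow* ends in a voiced sound other than /d/.
The -ed suffix is realized as /ɪd/ after /t, d/; as /t/ after other voiceless consonants; and as /d/ after other voiced sounds.
So -ed on *follow* is pronounced /d/.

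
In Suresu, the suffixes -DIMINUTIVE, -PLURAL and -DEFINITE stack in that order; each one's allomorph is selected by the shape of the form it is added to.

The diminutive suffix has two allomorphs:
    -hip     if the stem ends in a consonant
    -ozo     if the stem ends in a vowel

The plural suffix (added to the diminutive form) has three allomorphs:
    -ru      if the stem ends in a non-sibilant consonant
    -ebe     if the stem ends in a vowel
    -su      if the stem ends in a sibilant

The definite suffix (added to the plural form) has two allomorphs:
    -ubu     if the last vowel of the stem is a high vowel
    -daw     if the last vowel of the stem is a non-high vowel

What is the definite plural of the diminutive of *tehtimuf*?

*tehtimuf*: final sound = /f/, a consonant → -hip → *tehtimufhip*.
The diminutive form *tehtimufhip* — final sound /p/ (a non-sibilant consonant) → -ru → *tehtimufhipru*.
Since the last vowel of the plural form *tehtimufhipru* is /u/ (a high vowel), it takes -ubu, giving *tehtimufhipruubu*.

tehtimufhipruubu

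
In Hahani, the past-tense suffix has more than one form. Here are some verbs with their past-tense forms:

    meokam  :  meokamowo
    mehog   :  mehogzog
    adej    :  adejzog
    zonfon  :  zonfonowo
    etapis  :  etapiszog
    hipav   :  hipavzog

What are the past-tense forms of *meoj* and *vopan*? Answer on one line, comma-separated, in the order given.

The suffix is conditioned by the final consonant: -owo when the stem ends in a nasal (*meokam*, *zonfon*); -zog when the stem ends in a non-nasal consonant (*mehog*, *adej*, *etapis*, *hipav*).
*meoj*: final consonant = /j/, non-nasal → -zog → *meojzog*.
Since the final consonant of *vopan* is /n/ (a nasal), it takes -owo, giving *vopanowo*.

meojzog, vopanowo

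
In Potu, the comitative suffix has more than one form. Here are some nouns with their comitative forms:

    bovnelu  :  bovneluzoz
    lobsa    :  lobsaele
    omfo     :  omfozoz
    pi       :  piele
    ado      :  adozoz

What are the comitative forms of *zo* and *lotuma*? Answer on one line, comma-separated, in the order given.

Looking at the last vowel of each stem: -zoz when the last vowel of the stem is a rounded vowel (*bovnelu*, *omfo*, *ado*); -ele when the last vowel of the stem is an unrounded vowel (*lobsa*, *pi*).
*zo* — last vowel /o/ (a rounded vowel) → -zoz → *zozoz*.
Since the last vowel of *lotuma* is /a/ (an unrounded vowel), it takes -ele, giving *lotumaele*.

zozoz, lotumaele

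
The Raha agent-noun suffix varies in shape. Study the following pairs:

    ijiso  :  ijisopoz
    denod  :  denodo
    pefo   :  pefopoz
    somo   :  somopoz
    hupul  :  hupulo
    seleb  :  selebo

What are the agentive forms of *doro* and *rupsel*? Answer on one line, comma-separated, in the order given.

doropoz, rupselo

Looking at the final sound of each stem: -o when the stem ends in a consonant (*denod*, *hupul*, *seleb*); -poz when the stem ends in a vowel (*ijiso*, *pefo*, *somo*).
*doro* — final sound /o/ (a vowel) → -poz → *doropoz*.
The final sound of *rupsel* is /l/, which is a consonant, so the suffix is -o, giving *rupselo*.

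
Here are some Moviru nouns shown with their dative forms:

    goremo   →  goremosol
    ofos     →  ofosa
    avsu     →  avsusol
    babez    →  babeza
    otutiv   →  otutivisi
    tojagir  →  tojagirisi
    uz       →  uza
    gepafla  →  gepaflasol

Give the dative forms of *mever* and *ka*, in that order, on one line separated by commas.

Looking at the final sound of each stem: -a when the stem ends in a sibilant (*ofos*, *babez*, *uz*); -isi when the stem ends in a non-sibilant consonant (*otutiv*, *tojagir*); -sol when the stem ends in a vowel (*goremo*, *avsu*, *gepafla*).
The final sound of *mever* is /r/, which is a non-sibilant consonant, so the suffix is -isi, giving *meverisi*.
*ka*: final sound = /a/, a vowel → -sol → *kasol*.

meverisi, kasol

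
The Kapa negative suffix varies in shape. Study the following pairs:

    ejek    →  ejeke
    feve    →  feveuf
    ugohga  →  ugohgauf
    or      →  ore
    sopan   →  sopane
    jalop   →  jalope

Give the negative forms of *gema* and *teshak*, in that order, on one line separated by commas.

The alternation tracks the final sound of the stem — -e when the stem ends in a consonant (*ejek*, *or*, *sopan*, *jalop*); -uf when the stem ends in a vowel (*feve*, *ugohga*).
*gema*: final sound = /a/, a vowel → -uf → *gemauf*.
*teshak* — final sound /k/ (a consonant) → -e → *teshake*.

gemauf, teshake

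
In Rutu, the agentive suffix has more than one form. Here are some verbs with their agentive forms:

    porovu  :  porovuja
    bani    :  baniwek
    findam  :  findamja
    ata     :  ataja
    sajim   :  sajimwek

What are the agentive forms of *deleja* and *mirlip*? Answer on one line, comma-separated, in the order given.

delejaja, mirlipwek

Looking at the last vowel of each stem: -wek when the last vowel of the stem is a front vowel (*bani*, *sajim*); -ja when the last vowel of the stem is a back vowel (*porovu*, *findam*, *ata*).
*deleja* — last vowel /a/ (a back vowel) → -ja → *delejaja*.
*mirlip* — last vowel /i/ (a front vowel) → -wek → *mirlipwek*.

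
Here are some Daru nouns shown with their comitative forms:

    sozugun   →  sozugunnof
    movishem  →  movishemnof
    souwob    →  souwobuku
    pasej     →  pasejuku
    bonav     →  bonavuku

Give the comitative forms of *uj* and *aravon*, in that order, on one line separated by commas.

ujuku, aravonnof

The alternation tracks the final consonant of the stem — -nof when the stem ends in a nasal (*sozugun*, *movishem*); -uku when the stem ends in a non-nasal consonant (*souwob*, *pasej*, *bonav*).
*uj*: final consonant = /j/, non-nasal → -uku → *ujuku*.
Since the final consonant of *aravon* is /n/ (a nasal), it takes -nof, giving *aravonnof*.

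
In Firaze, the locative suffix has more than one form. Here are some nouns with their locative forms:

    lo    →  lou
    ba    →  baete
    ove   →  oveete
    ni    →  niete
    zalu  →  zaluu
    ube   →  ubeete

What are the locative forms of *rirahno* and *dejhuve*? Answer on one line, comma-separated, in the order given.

Looking at the last vowel of each stem: -u when the last vowel of the stem is a rounded vowel (*lo*, *zalu*); -ete when the last vowel of the stem is an unrounded vowel (*ba*, *ove*, *ni*, *ube*).
Since the last vowel of *rirahno* is /o/ (a rounded vowel), it takes -u, giving *rirahnou*.
*dejhuve* — last vowel /e/ (an unrounded vowel) → -ete → *dejhuveete*.

rirahnou, dejhuveete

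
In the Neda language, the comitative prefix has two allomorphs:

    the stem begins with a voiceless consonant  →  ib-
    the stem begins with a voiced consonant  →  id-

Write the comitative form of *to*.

*to*: first consonant = /t/, voiceless → ib- → *ibto*.

ibto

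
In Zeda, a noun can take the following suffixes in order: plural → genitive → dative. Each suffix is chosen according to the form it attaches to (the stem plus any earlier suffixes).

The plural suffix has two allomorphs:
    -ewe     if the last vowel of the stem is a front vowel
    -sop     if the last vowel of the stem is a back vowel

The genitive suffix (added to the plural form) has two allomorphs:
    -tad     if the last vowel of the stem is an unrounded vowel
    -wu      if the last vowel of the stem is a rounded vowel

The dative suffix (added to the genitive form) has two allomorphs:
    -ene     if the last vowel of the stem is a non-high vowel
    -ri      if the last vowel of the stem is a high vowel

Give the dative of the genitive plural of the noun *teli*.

teliewetadene

*teli* — last vowel /i/ (a front vowel) → -ewe → *teliewe*.
The last vowel of the plural form *teliewe* is /e/, which is an unrounded vowel, so the genitive suffix is -tad, giving *teliewetad*.
The genitive form *teliewetad* — last vowel /a/ (a non-high vowel) → -ene → *teliewetadene*.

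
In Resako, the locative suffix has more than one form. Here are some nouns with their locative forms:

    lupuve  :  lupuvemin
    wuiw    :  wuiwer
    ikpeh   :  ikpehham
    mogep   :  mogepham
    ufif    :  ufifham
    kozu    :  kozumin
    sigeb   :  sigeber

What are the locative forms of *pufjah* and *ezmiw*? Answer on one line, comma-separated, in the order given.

pufjahham, ezmiwer

Looking at the final sound of each stem: -ham when the stem ends in a voiceless consonant (*ikpeh*, *mogep*, *ufif*); -er when the stem ends in a voiced consonant (*wuiw*, *sigeb*); -min when the stem ends in a vowel (*lupuve*, *kozu*).
The final sound of *pufjah* is /h/, which is a voiceless consonant, so the suffix is -ham, giving *pufjahham*.
Since the final sound of *ezmiw* is /w/ (a voiced consonant), it takes -er, giving *ezmiwer*.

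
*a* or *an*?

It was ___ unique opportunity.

The indefinite article is chosen by the initial *sound* of the following word, not its spelling.
*unique* begins with the sound /juː/ (u pronounced /juː/) — a consonant sound.
So the article is *a*: It was a unique opportunity.

a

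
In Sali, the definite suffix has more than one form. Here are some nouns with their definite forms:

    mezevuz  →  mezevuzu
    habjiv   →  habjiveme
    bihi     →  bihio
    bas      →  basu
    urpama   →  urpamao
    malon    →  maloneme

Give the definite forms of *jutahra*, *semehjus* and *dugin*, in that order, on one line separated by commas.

The suffix is conditioned by the final sound: -u when the stem ends in a sibilant (*mezevuz*, *bas*); -eme when the stem ends in a non-sibilant consonant (*habjiv*, *malon*); -o when the stem ends in a vowel (*bihi*, *urpama*).
*jutahra*: final sound = /a/, a vowel → -o → *jutahrao*.
Since the final sound of *semehjus* is /s/ (a sibilant), it takes -u, giving *semehjusu*.
The final sound of *dugin* is /n/, which is a non-sibilant consonant, so the suffix is -eme, giving *dugineme*.

jutahrao, semehjusu, dugineme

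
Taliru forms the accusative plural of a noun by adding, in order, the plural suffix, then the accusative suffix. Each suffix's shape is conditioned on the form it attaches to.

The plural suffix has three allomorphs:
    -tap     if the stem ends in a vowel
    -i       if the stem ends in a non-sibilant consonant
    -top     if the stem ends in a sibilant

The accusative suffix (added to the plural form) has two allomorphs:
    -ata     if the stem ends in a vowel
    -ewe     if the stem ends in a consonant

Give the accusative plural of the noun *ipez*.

ipeztopewe

*ipez*: final sound = /z/, a sibilant → -top → *ipeztop*.
The plural form *ipeztop*: final sound = /p/, a consonant → -ewe → *ipeztopewe*.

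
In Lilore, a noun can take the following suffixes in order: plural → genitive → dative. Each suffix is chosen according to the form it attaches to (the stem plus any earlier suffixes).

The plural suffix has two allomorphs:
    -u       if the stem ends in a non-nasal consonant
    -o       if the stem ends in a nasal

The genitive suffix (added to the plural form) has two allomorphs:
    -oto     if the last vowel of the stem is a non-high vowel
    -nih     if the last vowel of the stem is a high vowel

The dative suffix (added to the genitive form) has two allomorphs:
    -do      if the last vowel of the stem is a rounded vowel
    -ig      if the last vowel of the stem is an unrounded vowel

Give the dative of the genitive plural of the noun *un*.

The final consonant of *un* is /n/, which is a nasal, so the plural suffix is -o, giving *uno*.
Since the last vowel of the plural form *uno* is /o/ (a non-high vowel), it takes -oto, giving *unooto*.
The genitive form *unooto*: last vowel = /o/, a rounded vowel → -do → *unootodo*.

unootodo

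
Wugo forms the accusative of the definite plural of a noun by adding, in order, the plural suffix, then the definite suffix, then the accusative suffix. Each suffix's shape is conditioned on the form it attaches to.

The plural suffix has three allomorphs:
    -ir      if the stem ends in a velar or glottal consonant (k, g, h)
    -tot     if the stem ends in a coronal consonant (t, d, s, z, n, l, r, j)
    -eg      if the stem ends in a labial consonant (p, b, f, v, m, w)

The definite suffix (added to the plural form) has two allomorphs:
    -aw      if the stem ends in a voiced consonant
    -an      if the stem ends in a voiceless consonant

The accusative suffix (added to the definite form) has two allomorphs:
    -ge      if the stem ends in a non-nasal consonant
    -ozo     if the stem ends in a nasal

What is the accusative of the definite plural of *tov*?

*tov*: final consonant = /v/, labial → -eg → *toveg*.
The plural form *toveg* — final consonant /g/ (voiced) → -aw → *tovegaw*.
Since the final consonant of the definite form *tovegaw* is /w/ (non-nasal), it takes -ge, giving *tovegawge*.

tovegawge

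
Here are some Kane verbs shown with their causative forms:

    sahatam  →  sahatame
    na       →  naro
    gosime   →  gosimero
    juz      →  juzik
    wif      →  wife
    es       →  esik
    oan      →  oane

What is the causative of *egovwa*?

Looking at the final sound of each stem: -ik when the stem ends in a sibilant (*juz*, *es*); -e when the stem ends in a non-sibilant consonant (*sahatam*, *wif*, *oan*); -ro when the stem ends in a vowel (*na*, *gosime*).
Since the final sound of *egovwa* is /a/ (a vowel), it takes -ro, giving *egovwaro*.

egovwaro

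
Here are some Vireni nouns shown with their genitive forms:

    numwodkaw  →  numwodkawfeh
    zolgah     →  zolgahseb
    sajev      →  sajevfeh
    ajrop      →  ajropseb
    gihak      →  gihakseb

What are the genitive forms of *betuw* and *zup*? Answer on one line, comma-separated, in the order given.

The alternation tracks the final consonant of the stem — -seb when the stem ends in a voiceless consonant (*zolgah*, *ajrop*, *gihak*); -feh when the stem ends in a voiced consonant (*numwodkaw*, *sajev*).
*betuw* — final consonant /w/ (voiced) → -feh → *betuwfeh*.
Since the final consonant of *zup* is /p/ (voiceless), it takes -seb, giving *zupseb*.

betuwfeh, zupseb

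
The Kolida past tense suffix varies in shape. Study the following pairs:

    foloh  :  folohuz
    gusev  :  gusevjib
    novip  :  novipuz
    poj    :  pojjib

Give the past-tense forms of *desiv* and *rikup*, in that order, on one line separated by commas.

desivjib, rikupuz

Looking at the final consonant of each stem: -uz when the stem ends in a voiceless consonant (*foloh*, *novip*); -jib when the stem ends in a voiced consonant (*gusev*, *poj*).
*desiv* — final consonant /v/ (voiced) → -jib → *desivjib*.
Since the final consonant of *rikup* is /p/ (voiceless), it takes -uz, giving *rikupuz*.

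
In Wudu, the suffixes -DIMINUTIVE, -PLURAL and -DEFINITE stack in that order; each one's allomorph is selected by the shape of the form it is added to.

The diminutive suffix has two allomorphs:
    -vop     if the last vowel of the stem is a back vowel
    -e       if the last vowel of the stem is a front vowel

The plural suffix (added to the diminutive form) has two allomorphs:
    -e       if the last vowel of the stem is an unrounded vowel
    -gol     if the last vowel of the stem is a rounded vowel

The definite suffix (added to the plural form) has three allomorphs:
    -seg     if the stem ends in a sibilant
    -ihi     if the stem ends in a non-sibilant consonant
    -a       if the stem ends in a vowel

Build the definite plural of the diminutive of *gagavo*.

gagavovopgolihi

The last vowel of *gagavo* is /o/, which is a back vowel, so the diminutive suffix is -vop, giving *gagavovop*.
The diminutive form *gagavovop*: last vowel = /o/, a rounded vowel → -gol → *gagavovopgol*.
The plural form *gagavovopgol* — final sound /l/ (a non-sibilant consonant) → -ihi → *gagavovopgolihi*.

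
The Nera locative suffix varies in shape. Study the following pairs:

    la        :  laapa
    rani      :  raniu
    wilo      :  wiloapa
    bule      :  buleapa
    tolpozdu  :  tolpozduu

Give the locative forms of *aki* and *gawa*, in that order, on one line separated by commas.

akiu, gawaapa

The pattern is height harmony: -u when the last vowel of the stem is a high vowel (*rani*, *tolpozdu*); -apa when the last vowel of the stem is a non-high vowel (*la*, *wilo*, *bule*).
*aki*: last vowel = /i/, a high vowel → -u → *akiu*.
Since the last vowel of *gawa* is /a/ (a non-high vowel), it takes -apa, giving *gawaapa*.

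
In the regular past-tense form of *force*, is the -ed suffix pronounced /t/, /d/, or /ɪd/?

The stem *force* ends in a voiceless consonant other than /t/.
The -ed suffix is realized as /ɪd/ after /t, d/; as /t/ after other voiceless consonants; and as /d/ after other voiced sounds.
So -ed on *force* is pronounced /t/.

/t/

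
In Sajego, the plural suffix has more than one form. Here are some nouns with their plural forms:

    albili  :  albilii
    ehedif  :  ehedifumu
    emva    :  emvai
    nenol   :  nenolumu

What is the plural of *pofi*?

The alternation tracks the final sound of the stem — -umu when the stem ends in a consonant (*ehedif*, *nenol*); -i when the stem ends in a vowel (*albili*, *emva*).
Since the final sound of *pofi* is /i/ (a vowel), it takes -i, giving *pofii*.

pofii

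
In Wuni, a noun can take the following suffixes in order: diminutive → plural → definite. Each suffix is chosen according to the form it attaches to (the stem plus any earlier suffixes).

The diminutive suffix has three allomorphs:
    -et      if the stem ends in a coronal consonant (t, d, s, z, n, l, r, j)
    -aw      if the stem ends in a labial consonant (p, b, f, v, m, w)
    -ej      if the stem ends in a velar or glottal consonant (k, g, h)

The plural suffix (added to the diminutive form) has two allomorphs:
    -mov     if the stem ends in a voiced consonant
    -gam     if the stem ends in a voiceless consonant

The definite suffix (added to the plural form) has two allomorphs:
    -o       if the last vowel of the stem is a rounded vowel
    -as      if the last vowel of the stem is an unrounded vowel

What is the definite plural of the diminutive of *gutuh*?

gutuhejmovo

Since the final consonant of *gutuh* is /h/ (velar/glottal), it takes -ej, giving *gutuhej*.
Since the final consonant of the diminutive form *gutuhej* is /j/ (voiced), it takes -mov, giving *gutuhejmov*.
Since the last vowel of the plural form *gutuhejmov* is /o/ (a rounded vowel), it takes -o, giving *gutuhejmovo*.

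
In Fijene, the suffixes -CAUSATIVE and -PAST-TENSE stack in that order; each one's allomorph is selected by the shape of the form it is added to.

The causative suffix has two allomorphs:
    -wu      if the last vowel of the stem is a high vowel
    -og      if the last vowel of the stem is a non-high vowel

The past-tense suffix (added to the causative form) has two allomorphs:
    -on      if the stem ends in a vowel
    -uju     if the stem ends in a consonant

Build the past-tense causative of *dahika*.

dahikaoguju

*dahika*: last vowel = /a/, a non-high vowel → -og → *dahikaog*.
The final sound of the causative form *dahikaog* is /g/, which is a consonant, so the past-tense suffix is -uju, giving *dahikaoguju*.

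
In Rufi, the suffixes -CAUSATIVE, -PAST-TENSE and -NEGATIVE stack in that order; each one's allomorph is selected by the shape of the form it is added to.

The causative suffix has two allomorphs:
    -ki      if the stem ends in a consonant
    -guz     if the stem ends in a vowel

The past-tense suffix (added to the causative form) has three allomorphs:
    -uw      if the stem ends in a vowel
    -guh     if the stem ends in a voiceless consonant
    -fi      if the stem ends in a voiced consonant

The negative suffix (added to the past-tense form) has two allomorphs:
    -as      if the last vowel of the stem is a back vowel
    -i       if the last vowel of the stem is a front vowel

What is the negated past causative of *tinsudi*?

Since the final sound of *tinsudi* is /i/ (a vowel), it takes -guz, giving *tinsudiguz*.
Since the final sound of the causative form *tinsudiguz* is /z/ (a voiced consonant), it takes -fi, giving *tinsudiguzfi*.
Since the last vowel of the past-tense form *tinsudiguzfi* is /i/ (a front vowel), it takes -i, giving *tinsudiguzfii*.

tinsudiguzfii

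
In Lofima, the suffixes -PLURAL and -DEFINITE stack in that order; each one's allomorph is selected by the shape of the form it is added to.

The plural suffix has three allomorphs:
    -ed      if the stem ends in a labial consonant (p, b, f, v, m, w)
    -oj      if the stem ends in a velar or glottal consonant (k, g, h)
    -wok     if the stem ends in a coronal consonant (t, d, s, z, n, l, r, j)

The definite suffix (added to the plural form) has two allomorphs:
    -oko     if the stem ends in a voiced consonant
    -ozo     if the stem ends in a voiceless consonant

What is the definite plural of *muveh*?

muvehojoko

Since the final consonant of *muveh* is /h/ (velar/glottal), it takes -oj, giving *muvehoj*.
The plural form *muvehoj*: final consonant = /j/, voiced → -oko → *muvehojoko*.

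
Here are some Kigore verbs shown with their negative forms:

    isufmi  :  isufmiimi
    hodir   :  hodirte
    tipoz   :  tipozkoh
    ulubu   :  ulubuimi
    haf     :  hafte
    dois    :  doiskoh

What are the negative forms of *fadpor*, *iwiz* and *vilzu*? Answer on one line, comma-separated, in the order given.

The pattern is sibilance of the final sound: -koh when the stem ends in a sibilant (*tipoz*, *dois*); -te when the stem ends in a non-sibilant consonant (*hodir*, *haf*); -imi when the stem ends in a vowel (*isufmi*, *ulubu*).
Since the final sound of *fadpor* is /r/ (a non-sibilant consonant), it takes -te, giving *fadporte*.
*iwiz*: final sound = /z/, a sibilant → -koh → *iwizkoh*.
The final sound of *vilzu* is /u/, which is a vowel, so the suffix is -imi, giving *vilzuimi*.

fadporte, iwizkoh, vilzuimi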